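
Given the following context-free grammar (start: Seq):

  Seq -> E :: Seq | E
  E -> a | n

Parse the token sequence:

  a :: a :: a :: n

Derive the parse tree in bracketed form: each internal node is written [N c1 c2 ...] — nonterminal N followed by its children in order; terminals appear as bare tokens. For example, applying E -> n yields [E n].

Seq
E :: Seq
a :: Seq
a :: E :: Seq
a :: a :: Seq
a :: a :: E :: Seq
a :: a :: a :: Seq
a :: a :: a :: E
a :: a :: a :: n

[Seq [E a] :: [Seq [E a] :: [Seq [E a] :: [Seq [E n]]]]]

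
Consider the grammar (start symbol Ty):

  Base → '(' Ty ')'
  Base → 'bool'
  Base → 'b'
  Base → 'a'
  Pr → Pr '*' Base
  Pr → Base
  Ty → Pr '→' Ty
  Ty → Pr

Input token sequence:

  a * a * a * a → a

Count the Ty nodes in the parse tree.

2

[Ty [Pr [Pr [Pr [Pr [Base a]] * [Base a]] * [Base a]] * [Base a]] → [Ty [Pr [Base a]]]]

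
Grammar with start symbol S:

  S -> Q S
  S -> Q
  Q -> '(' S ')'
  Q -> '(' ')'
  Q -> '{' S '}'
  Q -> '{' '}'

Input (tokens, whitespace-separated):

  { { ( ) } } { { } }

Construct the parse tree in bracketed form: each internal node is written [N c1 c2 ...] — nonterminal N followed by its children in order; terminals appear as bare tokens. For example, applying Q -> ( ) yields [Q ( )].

S
Q S
{ S } S
{ Q } S
{ { S } } S
{ { Q } } S
{ { ( ) } } S
{ { ( ) } } Q
{ { ( ) } } { S }
{ { ( ) } } { Q }
{ { ( ) } } { { } }

[S [Q { [S [Q { [S [Q ( )]] }]] }] [S [Q { [S [Q { }]] }]]]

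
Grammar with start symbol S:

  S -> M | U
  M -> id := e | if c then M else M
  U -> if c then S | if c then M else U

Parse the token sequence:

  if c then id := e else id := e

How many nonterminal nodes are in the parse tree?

4

[S [M if c then [M id := e] else [M id := e]]]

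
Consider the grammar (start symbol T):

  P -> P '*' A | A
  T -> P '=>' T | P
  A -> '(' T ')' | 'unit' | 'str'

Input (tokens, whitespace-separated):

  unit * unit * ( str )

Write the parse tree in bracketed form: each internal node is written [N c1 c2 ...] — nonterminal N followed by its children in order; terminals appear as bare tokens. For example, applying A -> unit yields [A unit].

T
P
P * A
P * A * A
A * A * A
unit * A * A
unit * unit * A
unit * unit * ( T )
unit * unit * ( P )
unit * unit * ( A )
unit * unit * ( str )

[T [P [P [P [A unit]] * [A unit]] * [A ( [T [P [A str]]] )]]]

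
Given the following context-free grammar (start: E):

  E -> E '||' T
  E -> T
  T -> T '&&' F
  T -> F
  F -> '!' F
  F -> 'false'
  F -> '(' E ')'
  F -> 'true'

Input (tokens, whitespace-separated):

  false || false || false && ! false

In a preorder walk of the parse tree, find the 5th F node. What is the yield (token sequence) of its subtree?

false

[E [E [E [T [F false]]] || [T [F false]]] || [T [T [F false]] && [F ! [F false]]]]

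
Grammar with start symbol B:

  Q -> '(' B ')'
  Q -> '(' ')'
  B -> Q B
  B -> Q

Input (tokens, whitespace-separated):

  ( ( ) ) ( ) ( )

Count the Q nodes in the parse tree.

[B [Q ( [B [Q ( )]] )] [B [Q ( )] [B [Q ( )]]]]

4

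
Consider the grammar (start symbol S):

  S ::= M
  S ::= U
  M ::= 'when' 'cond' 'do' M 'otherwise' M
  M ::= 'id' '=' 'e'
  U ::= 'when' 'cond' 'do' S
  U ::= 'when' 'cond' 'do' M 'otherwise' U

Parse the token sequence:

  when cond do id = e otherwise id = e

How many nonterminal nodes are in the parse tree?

4

[S [M when cond do [M id = e] otherwise [M id = e]]]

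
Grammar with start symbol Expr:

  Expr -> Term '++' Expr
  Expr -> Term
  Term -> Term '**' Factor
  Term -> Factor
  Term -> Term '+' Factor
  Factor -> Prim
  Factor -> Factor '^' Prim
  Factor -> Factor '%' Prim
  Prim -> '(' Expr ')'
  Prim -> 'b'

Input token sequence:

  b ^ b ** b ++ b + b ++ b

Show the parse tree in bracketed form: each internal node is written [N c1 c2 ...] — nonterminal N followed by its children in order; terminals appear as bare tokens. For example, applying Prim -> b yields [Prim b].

Expr
Term ++ Expr
Term ** Factor ++ Expr
Factor ** Factor ++ Expr
Factor ^ Prim ** Factor ++ Expr
Prim ^ Prim ** Factor ++ Expr
b ^ Prim ** Factor ++ Expr
b ^ b ** Factor ++ Expr
b ^ b ** Prim ++ Expr
b ^ b ** b ++ Expr
b ^ b ** b ++ Term ++ Expr
b ^ b ** b ++ Term + Factor ++ Expr
b ^ b ** b ++ Factor + Factor ++ Expr
b ^ b ** b ++ Prim + Factor ++ Expr
b ^ b ** b ++ b + Factor ++ Expr
b ^ b ** b ++ b + Prim ++ Expr
b ^ b ** b ++ b + b ++ Expr
b ^ b ** b ++ b + b ++ Term
b ^ b ** b ++ b + b ++ Factor
b ^ b ** b ++ b + b ++ Prim
b ^ b ** b ++ b + b ++ b

[Expr [Term [Term [Factor [Factor [Prim b]] ^ [Prim b]]] ** [Factor [Prim b]]] ++ [Expr [Term [Term [Factor [Prim b]]] + [Factor [Prim b]]] ++ [Expr [Term [Factor [Prim b]]]]]]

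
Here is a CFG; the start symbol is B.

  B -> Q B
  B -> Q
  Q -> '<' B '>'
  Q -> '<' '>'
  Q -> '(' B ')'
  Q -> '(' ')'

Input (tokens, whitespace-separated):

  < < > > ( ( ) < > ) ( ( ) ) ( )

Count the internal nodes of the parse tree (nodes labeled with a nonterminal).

16

[B [Q < [B [Q < >]] >] [B [Q ( [B [Q ( )] [B [Q < >]]] )] [B [Q ( [B [Q ( )]] )] [B [Q ( )]]]]]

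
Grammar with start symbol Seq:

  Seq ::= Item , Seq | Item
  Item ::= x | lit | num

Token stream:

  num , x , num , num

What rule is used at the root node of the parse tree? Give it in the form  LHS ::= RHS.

Seq ::= Item , Seq

[Seq [Item num] , [Seq [Item x] , [Seq [Item num] , [Seq [Item num]]]]]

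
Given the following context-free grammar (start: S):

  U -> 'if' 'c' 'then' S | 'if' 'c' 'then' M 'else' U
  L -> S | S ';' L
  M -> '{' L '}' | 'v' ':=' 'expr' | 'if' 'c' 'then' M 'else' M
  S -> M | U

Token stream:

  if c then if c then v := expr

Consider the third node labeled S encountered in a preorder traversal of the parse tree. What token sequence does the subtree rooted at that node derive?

v := expr

[S [U if c then [S [U if c then [S [M v := expr]]]]]]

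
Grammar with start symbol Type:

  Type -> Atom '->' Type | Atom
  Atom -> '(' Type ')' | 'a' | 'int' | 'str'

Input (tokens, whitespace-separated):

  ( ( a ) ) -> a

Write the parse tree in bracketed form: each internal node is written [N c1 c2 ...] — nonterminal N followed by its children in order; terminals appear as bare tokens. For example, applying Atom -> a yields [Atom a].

[Type [Atom ( [Type [Atom ( [Type [Atom a]] )]] )] -> [Type [Atom a]]]

Type
Atom -> Type
( Type ) -> Type
( Atom ) -> Type
( ( Type ) ) -> Type
( ( Atom ) ) -> Type
( ( a ) ) -> Type
( ( a ) ) -> Atom
( ( a ) ) -> a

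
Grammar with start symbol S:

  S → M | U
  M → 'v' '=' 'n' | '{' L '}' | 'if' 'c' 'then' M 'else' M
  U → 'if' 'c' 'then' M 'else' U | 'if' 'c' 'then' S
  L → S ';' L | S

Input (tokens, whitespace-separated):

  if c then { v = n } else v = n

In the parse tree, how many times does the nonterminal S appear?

2

[S [M if c then [M { [L [S [M v = n]]] }] else [M v = n]]]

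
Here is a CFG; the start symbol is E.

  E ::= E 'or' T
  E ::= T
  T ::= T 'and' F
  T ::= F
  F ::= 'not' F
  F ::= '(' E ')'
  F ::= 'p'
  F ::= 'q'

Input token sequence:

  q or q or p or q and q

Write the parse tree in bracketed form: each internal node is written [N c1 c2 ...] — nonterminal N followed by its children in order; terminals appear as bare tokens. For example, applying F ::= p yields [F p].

E
E or T
E or T or T
E or T or T or T
T or T or T or T
F or T or T or T
q or T or T or T
q or F or T or T
q or q or T or T
q or q or F or T
q or q or p or T
q or q or p or T and F
q or q or p or F and F
q or q or p or q and F
q or q or p or q and q

[E [E [E [E [T [F q]]] or [T [F q]]] or [T [F p]]] or [T [T [F q]] and [F q]]]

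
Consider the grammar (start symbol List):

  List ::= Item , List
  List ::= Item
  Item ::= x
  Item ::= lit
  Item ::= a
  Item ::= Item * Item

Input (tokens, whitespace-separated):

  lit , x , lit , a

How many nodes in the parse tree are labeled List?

4

[List [Item lit] , [List [Item x] , [List [Item lit] , [List [Item a]]]]]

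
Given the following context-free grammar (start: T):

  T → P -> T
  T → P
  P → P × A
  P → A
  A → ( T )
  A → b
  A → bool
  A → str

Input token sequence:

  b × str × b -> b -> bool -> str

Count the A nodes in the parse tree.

[T [P [P [P [A b]] × [A str]] × [A b]] -> [T [P [A b]] -> [T [P [A bool]] -> [T [P [A str]]]]]]

6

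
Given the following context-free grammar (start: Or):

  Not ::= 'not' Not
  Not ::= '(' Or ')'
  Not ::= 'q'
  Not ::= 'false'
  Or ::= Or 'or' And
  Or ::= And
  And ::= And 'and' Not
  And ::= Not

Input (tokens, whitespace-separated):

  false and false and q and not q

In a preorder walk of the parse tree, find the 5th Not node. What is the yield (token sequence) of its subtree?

[Or [And [And [And [And [Not false]] and [Not false]] and [Not q]] and [Not not [Not q]]]]

q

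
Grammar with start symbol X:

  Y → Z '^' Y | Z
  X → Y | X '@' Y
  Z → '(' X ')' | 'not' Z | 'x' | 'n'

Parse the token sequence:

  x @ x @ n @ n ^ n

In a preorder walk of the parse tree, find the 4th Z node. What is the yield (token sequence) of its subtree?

[X [X [X [X [Y [Z x]]] @ [Y [Z x]]] @ [Y [Z n]]] @ [Y [Z n] ^ [Y [Z n]]]]

n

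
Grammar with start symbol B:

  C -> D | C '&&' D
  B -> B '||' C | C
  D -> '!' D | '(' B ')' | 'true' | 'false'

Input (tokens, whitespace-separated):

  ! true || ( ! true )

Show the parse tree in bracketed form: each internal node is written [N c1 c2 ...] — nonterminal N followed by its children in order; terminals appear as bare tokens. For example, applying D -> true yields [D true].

[B [B [C [D ! [D true]]]] || [C [D ( [B [C [D ! [D true]]]] )]]]

B
B || C
C || C
D || C
! D || C
! true || C
! true || D
! true || ( B )
! true || ( C )
! true || ( D )
! true || ( ! D )
! true || ( ! true )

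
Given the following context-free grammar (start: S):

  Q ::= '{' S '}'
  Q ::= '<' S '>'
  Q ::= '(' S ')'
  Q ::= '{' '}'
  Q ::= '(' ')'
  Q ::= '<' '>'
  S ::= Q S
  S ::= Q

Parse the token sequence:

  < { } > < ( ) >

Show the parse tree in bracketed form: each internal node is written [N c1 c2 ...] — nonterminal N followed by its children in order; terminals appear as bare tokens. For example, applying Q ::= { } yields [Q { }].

[S [Q < [S [Q { }]] >] [S [Q < [S [Q ( )]] >]]]

S
Q S
< S > S
< Q > S
< { } > S
< { } > Q
< { } > < S >
< { } > < Q >
< { } > < ( ) >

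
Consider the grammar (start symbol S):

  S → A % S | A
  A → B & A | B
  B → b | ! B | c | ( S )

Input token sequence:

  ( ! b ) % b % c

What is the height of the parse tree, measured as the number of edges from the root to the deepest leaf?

7

[S [A [B ( [S [A [B ! [B b]]]] )]] % [S [A [B b]] % [S [A [B c]]]]]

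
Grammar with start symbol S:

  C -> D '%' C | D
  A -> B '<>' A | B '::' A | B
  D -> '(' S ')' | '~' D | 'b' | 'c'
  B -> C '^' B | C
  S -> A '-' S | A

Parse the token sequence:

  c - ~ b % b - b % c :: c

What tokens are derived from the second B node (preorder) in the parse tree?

[S [A [B [C [D c]]]] - [S [A [B [C [D ~ [D b]] % [C [D b]]]]] - [S [A [B [C [D b] % [C [D c]]]] :: [A [B [C [D c]]]]]]]]

~ b % b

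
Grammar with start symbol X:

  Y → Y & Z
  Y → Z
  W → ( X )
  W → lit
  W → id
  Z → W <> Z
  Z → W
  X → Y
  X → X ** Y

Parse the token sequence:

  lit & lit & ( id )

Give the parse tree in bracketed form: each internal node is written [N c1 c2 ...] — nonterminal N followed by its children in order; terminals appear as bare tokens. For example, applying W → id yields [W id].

X
Y
Y & Z
Y & Z & Z
Z & Z & Z
W & Z & Z
lit & Z & Z
lit & W & Z
lit & lit & Z
lit & lit & W
lit & lit & ( X )
lit & lit & ( Y )
lit & lit & ( Z )
lit & lit & ( W )
lit & lit & ( id )

[X [Y [Y [Y [Z [W lit]]] & [Z [W lit]]] & [Z [W ( [X [Y [Z [W id]]]] )]]]]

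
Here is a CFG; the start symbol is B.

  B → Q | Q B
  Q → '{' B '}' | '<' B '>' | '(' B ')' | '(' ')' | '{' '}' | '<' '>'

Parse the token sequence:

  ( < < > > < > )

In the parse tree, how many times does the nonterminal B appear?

[B [Q ( [B [Q < [B [Q < >]] >] [B [Q < >]]] )]]

4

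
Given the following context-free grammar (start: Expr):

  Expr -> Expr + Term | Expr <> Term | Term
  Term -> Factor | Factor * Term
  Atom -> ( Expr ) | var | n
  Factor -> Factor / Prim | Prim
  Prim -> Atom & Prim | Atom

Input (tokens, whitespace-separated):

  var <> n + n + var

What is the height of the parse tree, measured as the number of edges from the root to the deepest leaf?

[Expr [Expr [Expr [Expr [Term [Factor [Prim [Atom var]]]]] <> [Term [Factor [Prim [Atom n]]]]] + [Term [Factor [Prim [Atom n]]]]] + [Term [Factor [Prim [Atom var]]]]]

8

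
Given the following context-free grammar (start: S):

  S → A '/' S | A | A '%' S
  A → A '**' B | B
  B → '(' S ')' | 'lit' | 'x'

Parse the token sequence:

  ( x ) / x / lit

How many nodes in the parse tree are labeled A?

[S [A [B ( [S [A [B x]]] )]] / [S [A [B x]] / [S [A [B lit]]]]]

4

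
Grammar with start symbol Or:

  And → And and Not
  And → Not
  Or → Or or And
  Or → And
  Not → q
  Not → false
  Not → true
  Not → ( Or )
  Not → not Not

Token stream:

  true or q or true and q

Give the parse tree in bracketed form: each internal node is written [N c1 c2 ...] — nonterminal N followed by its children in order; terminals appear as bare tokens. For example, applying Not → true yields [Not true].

[Or [Or [Or [And [Not true]]] or [And [Not q]]] or [And [And [Not true]] and [Not q]]]

Or
Or or And
Or or And or And
And or And or And
Not or And or And
true or And or And
true or Not or And
true or q or And
true or q or And and Not
true or q or Not and Not
true or q or true and Not
true or q or true and q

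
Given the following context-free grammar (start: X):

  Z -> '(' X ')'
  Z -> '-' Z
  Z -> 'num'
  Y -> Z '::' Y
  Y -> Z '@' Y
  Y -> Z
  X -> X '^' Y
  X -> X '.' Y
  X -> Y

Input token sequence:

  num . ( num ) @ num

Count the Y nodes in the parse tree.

4

[X [X [Y [Z num]]] . [Y [Z ( [X [Y [Z num]]] )] @ [Y [Z num]]]]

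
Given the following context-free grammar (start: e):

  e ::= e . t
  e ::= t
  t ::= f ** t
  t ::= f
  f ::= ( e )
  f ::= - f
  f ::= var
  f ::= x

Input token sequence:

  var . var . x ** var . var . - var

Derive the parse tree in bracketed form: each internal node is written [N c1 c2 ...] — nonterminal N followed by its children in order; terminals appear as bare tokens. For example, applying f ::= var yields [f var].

[e [e [e [e [e [t [f var]]] . [t [f var]]] . [t [f x] ** [t [f var]]]] . [t [f var]]] . [t [f - [f var]]]]

e
e . t
e . t . t
e . t . t . t
e . t . t . t . t
t . t . t . t . t
f . t . t . t . t
var . t . t . t . t
var . f . t . t . t
var . var . t . t . t
var . var . f ** t . t . t
var . var . x ** t . t . t
var . var . x ** f . t . t
var . var . x ** var . t . t
var . var . x ** var . f . t
var . var . x ** var . var . t
var . var . x ** var . var . f
var . var . x ** var . var . - f
var . var . x ** var . var . - var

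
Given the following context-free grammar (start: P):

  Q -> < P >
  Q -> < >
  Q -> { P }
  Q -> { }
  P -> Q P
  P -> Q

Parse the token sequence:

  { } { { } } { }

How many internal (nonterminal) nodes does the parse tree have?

8

[P [Q { }] [P [Q { [P [Q { }]] }] [P [Q { }]]]]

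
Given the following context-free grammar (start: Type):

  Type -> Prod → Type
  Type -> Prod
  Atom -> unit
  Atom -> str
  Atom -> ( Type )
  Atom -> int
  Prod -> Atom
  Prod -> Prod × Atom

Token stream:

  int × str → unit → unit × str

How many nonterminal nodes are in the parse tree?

13

[Type [Prod [Prod [Atom int]] × [Atom str]] → [Type [Prod [Atom unit]] → [Type [Prod [Prod [Atom unit]] × [Atom str]]]]]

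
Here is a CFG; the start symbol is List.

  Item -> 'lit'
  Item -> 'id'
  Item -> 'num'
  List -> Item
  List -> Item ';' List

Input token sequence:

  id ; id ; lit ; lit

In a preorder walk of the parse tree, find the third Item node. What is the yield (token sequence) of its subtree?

[List [Item id] ; [List [Item id] ; [List [Item lit] ; [List [Item lit]]]]]

lit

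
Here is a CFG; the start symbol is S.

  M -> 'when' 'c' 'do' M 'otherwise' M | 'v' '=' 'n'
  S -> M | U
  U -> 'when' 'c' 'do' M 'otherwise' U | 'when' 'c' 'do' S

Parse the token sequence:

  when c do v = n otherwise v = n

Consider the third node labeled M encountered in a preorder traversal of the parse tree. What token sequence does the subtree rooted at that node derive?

[S [M when c do [M v = n] otherwise [M v = n]]]

v = n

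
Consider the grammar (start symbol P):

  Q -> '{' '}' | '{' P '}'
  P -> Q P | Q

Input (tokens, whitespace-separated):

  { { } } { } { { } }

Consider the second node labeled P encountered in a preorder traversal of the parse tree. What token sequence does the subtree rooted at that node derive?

[P [Q { [P [Q { }]] }] [P [Q { }] [P [Q { [P [Q { }]] }]]]]

{ }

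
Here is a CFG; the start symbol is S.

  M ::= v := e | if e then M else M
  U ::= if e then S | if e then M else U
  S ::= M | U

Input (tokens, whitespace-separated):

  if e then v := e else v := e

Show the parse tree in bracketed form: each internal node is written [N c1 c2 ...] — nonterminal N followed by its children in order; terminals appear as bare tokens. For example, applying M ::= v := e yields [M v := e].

S
M
if e then M else M
if e then v := e else M
if e then v := e else v := e

[S [M if e then [M v := e] else [M v := e]]]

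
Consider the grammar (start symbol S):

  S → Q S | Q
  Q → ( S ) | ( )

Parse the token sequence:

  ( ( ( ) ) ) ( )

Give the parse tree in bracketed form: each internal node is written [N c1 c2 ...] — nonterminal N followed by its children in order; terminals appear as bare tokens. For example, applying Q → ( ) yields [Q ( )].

[S [Q ( [S [Q ( [S [Q ( )]] )]] )] [S [Q ( )]]]

S
Q S
( S ) S
( Q ) S
( ( S ) ) S
( ( Q ) ) S
( ( ( ) ) ) S
( ( ( ) ) ) Q
( ( ( ) ) ) ( )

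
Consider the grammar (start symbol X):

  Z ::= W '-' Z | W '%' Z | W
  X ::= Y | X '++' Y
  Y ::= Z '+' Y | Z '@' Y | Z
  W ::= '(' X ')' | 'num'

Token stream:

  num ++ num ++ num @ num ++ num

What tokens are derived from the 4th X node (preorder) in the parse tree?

num

[X [X [X [X [Y [Z [W num]]]] ++ [Y [Z [W num]]]] ++ [Y [Z [W num]] @ [Y [Z [W num]]]]] ++ [Y [Z [W num]]]]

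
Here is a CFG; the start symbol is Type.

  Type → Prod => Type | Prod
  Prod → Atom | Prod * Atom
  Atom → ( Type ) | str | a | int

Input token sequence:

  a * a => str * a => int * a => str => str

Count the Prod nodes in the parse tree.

[Type [Prod [Prod [Atom a]] * [Atom a]] => [Type [Prod [Prod [Atom str]] * [Atom a]] => [Type [Prod [Prod [Atom int]] * [Atom a]] => [Type [Prod [Atom str]] => [Type [Prod [Atom str]]]]]]]

8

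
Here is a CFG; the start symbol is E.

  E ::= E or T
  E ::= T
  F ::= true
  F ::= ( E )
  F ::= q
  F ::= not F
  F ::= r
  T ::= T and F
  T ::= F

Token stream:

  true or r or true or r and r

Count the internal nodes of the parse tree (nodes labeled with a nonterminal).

[E [E [E [E [T [F true]]] or [T [F r]]] or [T [F true]]] or [T [T [F r]] and [F r]]]

14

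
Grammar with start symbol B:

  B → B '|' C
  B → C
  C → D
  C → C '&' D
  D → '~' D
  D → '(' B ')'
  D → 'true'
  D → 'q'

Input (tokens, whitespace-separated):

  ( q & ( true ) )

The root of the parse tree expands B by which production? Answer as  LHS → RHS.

[B [C [D ( [B [C [C [D q]] & [D ( [B [C [D true]]] )]]] )]]]

B → C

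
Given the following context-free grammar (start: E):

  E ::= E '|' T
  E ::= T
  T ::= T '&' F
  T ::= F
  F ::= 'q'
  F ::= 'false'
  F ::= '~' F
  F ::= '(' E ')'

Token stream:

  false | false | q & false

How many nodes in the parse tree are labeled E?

[E [E [E [T [F false]]] | [T [F false]]] | [T [T [F q]] & [F false]]]

3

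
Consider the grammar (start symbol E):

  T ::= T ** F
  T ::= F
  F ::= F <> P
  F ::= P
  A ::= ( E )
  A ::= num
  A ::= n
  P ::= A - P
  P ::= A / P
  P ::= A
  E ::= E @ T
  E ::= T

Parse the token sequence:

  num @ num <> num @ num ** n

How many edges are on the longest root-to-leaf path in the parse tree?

7

[E [E [E [T [F [P [A num]]]]] @ [T [F [F [P [A num]]] <> [P [A num]]]]] @ [T [T [F [P [A num]]]] ** [F [P [A n]]]]]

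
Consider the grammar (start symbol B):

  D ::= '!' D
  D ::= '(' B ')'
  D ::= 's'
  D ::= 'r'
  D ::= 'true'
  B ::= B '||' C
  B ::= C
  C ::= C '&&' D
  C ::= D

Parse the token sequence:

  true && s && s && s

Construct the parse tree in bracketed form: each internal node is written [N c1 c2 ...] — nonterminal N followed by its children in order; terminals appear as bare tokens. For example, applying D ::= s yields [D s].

[B [C [C [C [C [D true]] && [D s]] && [D s]] && [D s]]]

B
C
C && D
C && D && D
C && D && D && D
D && D && D && D
true && D && D && D
true && s && D && D
true && s && s && D
true && s && s && s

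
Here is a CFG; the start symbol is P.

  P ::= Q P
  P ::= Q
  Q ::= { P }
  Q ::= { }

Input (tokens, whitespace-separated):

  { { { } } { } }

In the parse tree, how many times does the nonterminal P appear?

[P [Q { [P [Q { [P [Q { }]] }] [P [Q { }]]] }]]

4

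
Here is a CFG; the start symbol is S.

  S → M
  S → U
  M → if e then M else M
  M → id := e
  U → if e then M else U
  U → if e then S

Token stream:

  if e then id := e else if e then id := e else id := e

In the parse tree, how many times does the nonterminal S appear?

1

[S [M if e then [M id := e] else [M if e then [M id := e] else [M id := e]]]]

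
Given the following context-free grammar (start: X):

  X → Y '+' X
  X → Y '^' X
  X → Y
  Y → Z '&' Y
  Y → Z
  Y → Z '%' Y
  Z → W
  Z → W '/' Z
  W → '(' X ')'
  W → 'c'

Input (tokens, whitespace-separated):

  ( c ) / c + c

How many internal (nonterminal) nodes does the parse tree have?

14

[X [Y [Z [W ( [X [Y [Z [W c]]]] )] / [Z [W c]]]] + [X [Y [Z [W c]]]]]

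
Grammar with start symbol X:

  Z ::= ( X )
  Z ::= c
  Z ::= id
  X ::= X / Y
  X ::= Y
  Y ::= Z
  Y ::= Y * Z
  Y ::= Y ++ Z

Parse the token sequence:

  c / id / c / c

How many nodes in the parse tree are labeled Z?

[X [X [X [X [Y [Z c]]] / [Y [Z id]]] / [Y [Z c]]] / [Y [Z c]]]

4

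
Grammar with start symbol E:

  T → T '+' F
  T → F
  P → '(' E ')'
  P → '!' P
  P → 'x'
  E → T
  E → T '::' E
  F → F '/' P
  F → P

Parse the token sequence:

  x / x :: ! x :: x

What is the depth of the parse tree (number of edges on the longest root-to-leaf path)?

[E [T [F [F [P x]] / [P x]]] :: [E [T [F [P ! [P x]]]] :: [E [T [F [P x]]]]]]

6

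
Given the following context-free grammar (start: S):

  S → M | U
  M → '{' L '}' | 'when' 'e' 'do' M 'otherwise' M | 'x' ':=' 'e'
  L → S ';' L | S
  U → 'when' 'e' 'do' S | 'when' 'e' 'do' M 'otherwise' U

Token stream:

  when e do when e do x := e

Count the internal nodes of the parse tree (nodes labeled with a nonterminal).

[S [U when e do [S [U when e do [S [M x := e]]]]]]

6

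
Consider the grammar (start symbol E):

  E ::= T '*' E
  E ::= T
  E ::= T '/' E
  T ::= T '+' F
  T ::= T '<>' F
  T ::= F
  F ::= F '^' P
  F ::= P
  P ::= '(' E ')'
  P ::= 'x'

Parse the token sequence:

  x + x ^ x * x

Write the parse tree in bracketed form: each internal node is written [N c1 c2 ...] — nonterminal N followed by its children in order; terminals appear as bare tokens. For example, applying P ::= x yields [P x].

[E [T [T [F [P x]]] + [F [F [P x]] ^ [P x]]] * [E [T [F [P x]]]]]

E
T * E
T + F * E
F + F * E
P + F * E
x + F * E
x + F ^ P * E
x + P ^ P * E
x + x ^ P * E
x + x ^ x * E
x + x ^ x * T
x + x ^ x * F
x + x ^ x * P
x + x ^ x * x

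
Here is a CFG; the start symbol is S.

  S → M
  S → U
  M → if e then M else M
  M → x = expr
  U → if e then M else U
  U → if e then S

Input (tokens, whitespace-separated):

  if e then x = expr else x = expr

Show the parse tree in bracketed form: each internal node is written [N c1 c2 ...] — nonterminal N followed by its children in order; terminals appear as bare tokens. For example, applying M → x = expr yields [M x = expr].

[S [M if e then [M x = expr] else [M x = expr]]]

S
M
if e then M else M
if e then x = expr else M
if e then x = expr else x = expr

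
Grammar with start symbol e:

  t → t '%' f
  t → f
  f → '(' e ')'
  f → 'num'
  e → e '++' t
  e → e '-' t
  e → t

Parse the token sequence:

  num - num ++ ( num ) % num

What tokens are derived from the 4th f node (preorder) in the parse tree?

num

[e [e [e [t [f num]]] - [t [f num]]] ++ [t [t [f ( [e [t [f num]]] )]] % [f num]]]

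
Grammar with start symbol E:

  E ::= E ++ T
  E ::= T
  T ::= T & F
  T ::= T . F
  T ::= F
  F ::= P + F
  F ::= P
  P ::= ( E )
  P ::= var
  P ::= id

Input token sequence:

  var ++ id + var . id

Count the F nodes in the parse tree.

4

[E [E [T [F [P var]]]] ++ [T [T [F [P id] + [F [P var]]]] . [F [P id]]]]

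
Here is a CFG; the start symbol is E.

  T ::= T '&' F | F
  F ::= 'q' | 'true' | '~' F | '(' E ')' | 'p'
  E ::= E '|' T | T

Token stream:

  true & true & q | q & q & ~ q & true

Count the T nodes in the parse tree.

7

[E [E [T [T [T [F true]] & [F true]] & [F q]]] | [T [T [T [T [F q]] & [F q]] & [F ~ [F q]]] & [F true]]]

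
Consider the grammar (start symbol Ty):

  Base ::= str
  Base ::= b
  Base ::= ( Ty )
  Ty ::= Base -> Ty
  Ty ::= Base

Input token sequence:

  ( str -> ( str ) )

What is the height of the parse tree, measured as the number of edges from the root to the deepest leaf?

[Ty [Base ( [Ty [Base str] -> [Ty [Base ( [Ty [Base str]] )]]] )]]

7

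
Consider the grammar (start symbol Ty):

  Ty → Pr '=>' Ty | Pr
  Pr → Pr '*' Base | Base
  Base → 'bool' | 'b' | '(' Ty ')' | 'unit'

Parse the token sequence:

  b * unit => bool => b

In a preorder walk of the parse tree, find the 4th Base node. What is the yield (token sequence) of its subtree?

b

[Ty [Pr [Pr [Base b]] * [Base unit]] => [Ty [Pr [Base bool]] => [Ty [Pr [Base b]]]]]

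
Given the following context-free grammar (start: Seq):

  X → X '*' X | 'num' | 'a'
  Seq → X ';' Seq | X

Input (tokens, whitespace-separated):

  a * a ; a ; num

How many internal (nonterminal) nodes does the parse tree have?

8

[Seq [X [X a] * [X a]] ; [Seq [X a] ; [Seq [X num]]]]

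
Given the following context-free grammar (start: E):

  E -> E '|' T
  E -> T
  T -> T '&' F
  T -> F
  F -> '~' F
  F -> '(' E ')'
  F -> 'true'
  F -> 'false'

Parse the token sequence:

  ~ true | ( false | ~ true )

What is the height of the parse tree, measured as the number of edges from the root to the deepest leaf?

[E [E [T [F ~ [F true]]]] | [T [F ( [E [E [T [F false]]] | [T [F ~ [F true]]]] )]]]

7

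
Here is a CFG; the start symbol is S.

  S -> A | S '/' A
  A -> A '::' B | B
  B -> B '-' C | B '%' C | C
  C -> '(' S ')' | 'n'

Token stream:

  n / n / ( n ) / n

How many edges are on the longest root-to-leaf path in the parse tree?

[S [S [S [S [A [B [C n]]]] / [A [B [C n]]]] / [A [B [C ( [S [A [B [C n]]]] )]]]] / [A [B [C n]]]]

9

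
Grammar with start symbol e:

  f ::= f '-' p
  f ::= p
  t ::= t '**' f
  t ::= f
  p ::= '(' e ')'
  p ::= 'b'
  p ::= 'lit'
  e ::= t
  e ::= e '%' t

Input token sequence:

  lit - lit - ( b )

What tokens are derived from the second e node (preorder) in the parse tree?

[e [t [f [f [f [p lit]] - [p lit]] - [p ( [e [t [f [p b]]]] )]]]]

b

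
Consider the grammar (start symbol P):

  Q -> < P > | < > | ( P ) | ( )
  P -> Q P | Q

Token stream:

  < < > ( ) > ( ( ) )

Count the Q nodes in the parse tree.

5

[P [Q < [P [Q < >] [P [Q ( )]]] >] [P [Q ( [P [Q ( )]] )]]]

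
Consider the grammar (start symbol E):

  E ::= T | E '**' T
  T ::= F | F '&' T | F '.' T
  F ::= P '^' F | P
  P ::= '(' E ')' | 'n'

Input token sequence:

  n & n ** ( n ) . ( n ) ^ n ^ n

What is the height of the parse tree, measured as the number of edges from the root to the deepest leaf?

[E [E [T [F [P n]] & [T [F [P n]]]]] ** [T [F [P ( [E [T [F [P n]]]] )]] . [T [F [P ( [E [T [F [P n]]]] )] ^ [F [P n] ^ [F [P n]]]]]]]

9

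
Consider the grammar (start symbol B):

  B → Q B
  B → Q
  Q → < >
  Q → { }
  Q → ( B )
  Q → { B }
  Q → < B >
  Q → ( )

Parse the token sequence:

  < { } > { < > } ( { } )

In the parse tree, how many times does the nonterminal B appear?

[B [Q < [B [Q { }]] >] [B [Q { [B [Q < >]] }] [B [Q ( [B [Q { }]] )]]]]

6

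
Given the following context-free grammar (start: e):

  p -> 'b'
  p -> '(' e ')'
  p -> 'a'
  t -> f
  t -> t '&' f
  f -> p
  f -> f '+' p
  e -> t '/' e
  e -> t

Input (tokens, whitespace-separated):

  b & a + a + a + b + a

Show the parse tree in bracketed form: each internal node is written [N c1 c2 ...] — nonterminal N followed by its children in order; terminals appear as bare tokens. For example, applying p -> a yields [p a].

e
t
t & f
f & f
p & f
b & f
b & f + p
b & f + p + p
b & f + p + p + p
b & f + p + p + p + p
b & p + p + p + p + p
b & a + p + p + p + p
b & a + a + p + p + p
b & a + a + a + p + p
b & a + a + a + b + p
b & a + a + a + b + a

[e [t [t [f [p b]]] & [f [f [f [f [f [p a]] + [p a]] + [p a]] + [p b]] + [p a]]]]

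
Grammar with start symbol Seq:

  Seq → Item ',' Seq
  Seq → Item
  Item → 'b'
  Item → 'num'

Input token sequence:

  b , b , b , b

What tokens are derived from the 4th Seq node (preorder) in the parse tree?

[Seq [Item b] , [Seq [Item b] , [Seq [Item b] , [Seq [Item b]]]]]

b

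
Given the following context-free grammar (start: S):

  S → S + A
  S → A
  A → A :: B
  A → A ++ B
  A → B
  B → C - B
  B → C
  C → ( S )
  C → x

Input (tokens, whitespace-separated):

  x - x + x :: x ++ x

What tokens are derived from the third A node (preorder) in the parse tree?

[S [S [A [B [C x] - [B [C x]]]]] + [A [A [A [B [C x]]] :: [B [C x]]] ++ [B [C x]]]]

x :: x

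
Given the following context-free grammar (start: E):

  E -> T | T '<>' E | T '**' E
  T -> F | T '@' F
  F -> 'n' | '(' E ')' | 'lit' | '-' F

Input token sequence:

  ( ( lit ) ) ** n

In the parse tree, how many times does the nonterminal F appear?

4

[E [T [F ( [E [T [F ( [E [T [F lit]]] )]]] )]] ** [E [T [F n]]]]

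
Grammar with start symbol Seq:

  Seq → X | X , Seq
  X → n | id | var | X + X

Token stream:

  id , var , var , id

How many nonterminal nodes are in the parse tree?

8

[Seq [X id] , [Seq [X var] , [Seq [X var] , [Seq [X id]]]]]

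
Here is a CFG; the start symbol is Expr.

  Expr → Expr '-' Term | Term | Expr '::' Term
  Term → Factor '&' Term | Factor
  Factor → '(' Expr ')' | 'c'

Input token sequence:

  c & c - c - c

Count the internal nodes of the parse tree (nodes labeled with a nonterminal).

11

[Expr [Expr [Expr [Term [Factor c] & [Term [Factor c]]]] - [Term [Factor c]]] - [Term [Factor c]]]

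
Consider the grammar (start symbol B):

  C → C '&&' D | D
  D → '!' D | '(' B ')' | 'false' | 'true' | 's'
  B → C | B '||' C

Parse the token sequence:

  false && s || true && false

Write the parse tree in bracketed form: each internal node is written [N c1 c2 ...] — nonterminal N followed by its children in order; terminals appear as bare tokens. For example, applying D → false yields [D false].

[B [B [C [C [D false]] && [D s]]] || [C [C [D true]] && [D false]]]

B
B || C
C || C
C && D || C
D && D || C
false && D || C
false && s || C
false && s || C && D
false && s || D && D
false && s || true && D
false && s || true && false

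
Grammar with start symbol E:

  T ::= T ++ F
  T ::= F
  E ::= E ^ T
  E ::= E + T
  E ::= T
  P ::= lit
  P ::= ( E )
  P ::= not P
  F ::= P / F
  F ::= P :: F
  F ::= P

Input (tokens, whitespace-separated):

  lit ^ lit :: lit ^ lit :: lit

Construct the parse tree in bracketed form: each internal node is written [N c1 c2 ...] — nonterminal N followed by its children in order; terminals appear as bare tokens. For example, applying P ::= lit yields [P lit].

[E [E [E [T [F [P lit]]]] ^ [T [F [P lit] :: [F [P lit]]]]] ^ [T [F [P lit] :: [F [P lit]]]]]

E
E ^ T
E ^ T ^ T
T ^ T ^ T
F ^ T ^ T
P ^ T ^ T
lit ^ T ^ T
lit ^ F ^ T
lit ^ P :: F ^ T
lit ^ lit :: F ^ T
lit ^ lit :: P ^ T
lit ^ lit :: lit ^ T
lit ^ lit :: lit ^ F
lit ^ lit :: lit ^ P :: F
lit ^ lit :: lit ^ lit :: F
lit ^ lit :: lit ^ lit :: P
lit ^ lit :: lit ^ lit :: lit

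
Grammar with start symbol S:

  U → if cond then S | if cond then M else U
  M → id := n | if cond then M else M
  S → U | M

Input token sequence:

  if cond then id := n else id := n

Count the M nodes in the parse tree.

[S [M if cond then [M id := n] else [M id := n]]]

3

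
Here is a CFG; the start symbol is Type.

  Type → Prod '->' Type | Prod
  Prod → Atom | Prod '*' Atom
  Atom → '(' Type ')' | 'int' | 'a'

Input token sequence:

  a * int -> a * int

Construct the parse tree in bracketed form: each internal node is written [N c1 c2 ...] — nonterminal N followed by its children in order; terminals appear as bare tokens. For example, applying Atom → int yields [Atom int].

[Type [Prod [Prod [Atom a]] * [Atom int]] -> [Type [Prod [Prod [Atom a]] * [Atom int]]]]

Type
Prod -> Type
Prod * Atom -> Type
Atom * Atom -> Type
a * Atom -> Type
a * int -> Type
a * int -> Prod
a * int -> Prod * Atom
a * int -> Atom * Atom
a * int -> a * Atom
a * int -> a * int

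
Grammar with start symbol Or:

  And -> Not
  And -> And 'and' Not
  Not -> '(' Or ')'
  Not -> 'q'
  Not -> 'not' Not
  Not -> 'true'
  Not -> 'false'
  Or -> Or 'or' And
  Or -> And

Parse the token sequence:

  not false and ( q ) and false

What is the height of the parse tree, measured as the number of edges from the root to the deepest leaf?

[Or [And [And [And [Not not [Not false]]] and [Not ( [Or [And [Not q]]] )]] and [Not false]]]

7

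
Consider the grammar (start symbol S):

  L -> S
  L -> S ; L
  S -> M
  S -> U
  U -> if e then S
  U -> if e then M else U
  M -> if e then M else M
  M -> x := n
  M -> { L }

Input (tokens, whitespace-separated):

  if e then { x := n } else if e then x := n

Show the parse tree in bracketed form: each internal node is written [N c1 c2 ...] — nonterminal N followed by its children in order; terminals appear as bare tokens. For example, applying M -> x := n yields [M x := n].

[S [U if e then [M { [L [S [M x := n]]] }] else [U if e then [S [M x := n]]]]]

S
U
if e then M else U
if e then { L } else U
if e then { S } else U
if e then { M } else U
if e then { x := n } else U
if e then { x := n } else if e then S
if e then { x := n } else if e then M
if e then { x := n } else if e then x := n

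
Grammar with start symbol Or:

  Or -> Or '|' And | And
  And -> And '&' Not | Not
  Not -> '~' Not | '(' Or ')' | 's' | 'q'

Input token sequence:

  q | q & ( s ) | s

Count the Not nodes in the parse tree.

5

[Or [Or [Or [And [Not q]]] | [And [And [Not q]] & [Not ( [Or [And [Not s]]] )]]] | [And [Not s]]]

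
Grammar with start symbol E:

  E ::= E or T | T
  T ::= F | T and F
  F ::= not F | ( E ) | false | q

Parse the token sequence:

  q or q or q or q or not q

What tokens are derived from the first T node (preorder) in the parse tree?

q

[E [E [E [E [E [T [F q]]] or [T [F q]]] or [T [F q]]] or [T [F q]]] or [T [F not [F q]]]]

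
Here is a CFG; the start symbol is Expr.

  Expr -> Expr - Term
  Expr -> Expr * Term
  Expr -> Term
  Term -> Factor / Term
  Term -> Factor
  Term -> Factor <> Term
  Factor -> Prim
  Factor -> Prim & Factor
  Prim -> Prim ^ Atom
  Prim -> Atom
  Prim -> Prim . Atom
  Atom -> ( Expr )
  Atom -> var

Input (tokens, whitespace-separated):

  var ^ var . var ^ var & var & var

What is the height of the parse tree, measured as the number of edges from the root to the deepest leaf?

[Expr [Term [Factor [Prim [Prim [Prim [Prim [Atom var]] ^ [Atom var]] . [Atom var]] ^ [Atom var]] & [Factor [Prim [Atom var]] & [Factor [Prim [Atom var]]]]]]]

8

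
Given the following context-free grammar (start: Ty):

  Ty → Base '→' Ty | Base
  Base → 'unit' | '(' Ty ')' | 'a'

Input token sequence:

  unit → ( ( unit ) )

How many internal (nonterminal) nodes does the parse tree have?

[Ty [Base unit] → [Ty [Base ( [Ty [Base ( [Ty [Base unit]] )]] )]]]

8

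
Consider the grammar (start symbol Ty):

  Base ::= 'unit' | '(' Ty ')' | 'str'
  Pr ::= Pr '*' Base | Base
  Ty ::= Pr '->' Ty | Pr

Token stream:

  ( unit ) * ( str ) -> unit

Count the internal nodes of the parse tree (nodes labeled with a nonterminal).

[Ty [Pr [Pr [Base ( [Ty [Pr [Base unit]]] )]] * [Base ( [Ty [Pr [Base str]]] )]] -> [Ty [Pr [Base unit]]]]

14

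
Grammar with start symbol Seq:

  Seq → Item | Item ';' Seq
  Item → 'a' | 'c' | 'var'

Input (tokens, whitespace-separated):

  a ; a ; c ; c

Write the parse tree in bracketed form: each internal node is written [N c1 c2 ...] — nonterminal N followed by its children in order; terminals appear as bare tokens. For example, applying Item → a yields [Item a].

Seq
Item ; Seq
a ; Seq
a ; Item ; Seq
a ; a ; Seq
a ; a ; Item ; Seq
a ; a ; c ; Seq
a ; a ; c ; Item
a ; a ; c ; c

[Seq [Item a] ; [Seq [Item a] ; [Seq [Item c] ; [Seq [Item c]]]]]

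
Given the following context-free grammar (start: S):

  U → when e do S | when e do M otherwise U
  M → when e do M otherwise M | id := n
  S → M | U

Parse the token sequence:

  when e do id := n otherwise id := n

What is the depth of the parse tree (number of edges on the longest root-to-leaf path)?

3

[S [M when e do [M id := n] otherwise [M id := n]]]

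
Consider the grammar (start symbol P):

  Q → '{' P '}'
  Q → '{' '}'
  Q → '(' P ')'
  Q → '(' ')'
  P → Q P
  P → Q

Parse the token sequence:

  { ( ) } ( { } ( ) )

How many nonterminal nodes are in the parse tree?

10

[P [Q { [P [Q ( )]] }] [P [Q ( [P [Q { }] [P [Q ( )]]] )]]]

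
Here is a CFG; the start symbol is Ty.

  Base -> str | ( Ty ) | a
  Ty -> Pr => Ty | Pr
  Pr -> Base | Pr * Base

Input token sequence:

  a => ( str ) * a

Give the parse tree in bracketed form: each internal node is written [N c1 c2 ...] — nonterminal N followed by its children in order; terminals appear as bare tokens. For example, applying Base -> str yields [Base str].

Ty
Pr => Ty
Base => Ty
a => Ty
a => Pr
a => Pr * Base
a => Base * Base
a => ( Ty ) * Base
a => ( Pr ) * Base
a => ( Base ) * Base
a => ( str ) * Base
a => ( str ) * a

[Ty [Pr [Base a]] => [Ty [Pr [Pr [Base ( [Ty [Pr [Base str]]] )]] * [Base a]]]]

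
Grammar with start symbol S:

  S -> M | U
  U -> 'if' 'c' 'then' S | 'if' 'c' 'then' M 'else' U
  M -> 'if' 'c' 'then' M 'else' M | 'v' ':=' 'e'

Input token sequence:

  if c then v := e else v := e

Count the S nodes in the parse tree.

1

[S [M if c then [M v := e] else [M v := e]]]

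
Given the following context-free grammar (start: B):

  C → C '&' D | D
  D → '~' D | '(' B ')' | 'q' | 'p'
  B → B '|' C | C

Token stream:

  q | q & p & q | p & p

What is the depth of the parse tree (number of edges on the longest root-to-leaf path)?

6

[B [B [B [C [D q]]] | [C [C [C [D q]] & [D p]] & [D q]]] | [C [C [D p]] & [D p]]]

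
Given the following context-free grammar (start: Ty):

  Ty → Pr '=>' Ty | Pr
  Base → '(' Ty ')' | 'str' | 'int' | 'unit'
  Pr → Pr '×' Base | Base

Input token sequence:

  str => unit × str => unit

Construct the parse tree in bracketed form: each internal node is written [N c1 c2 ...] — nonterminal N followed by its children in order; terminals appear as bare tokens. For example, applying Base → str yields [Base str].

[Ty [Pr [Base str]] => [Ty [Pr [Pr [Base unit]] × [Base str]] => [Ty [Pr [Base unit]]]]]

Ty
Pr => Ty
Base => Ty
str => Ty
str => Pr => Ty
str => Pr × Base => Ty
str => Base × Base => Ty
str => unit × Base => Ty
str => unit × str => Ty
str => unit × str => Pr
str => unit × str => Base
str => unit × str => unit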